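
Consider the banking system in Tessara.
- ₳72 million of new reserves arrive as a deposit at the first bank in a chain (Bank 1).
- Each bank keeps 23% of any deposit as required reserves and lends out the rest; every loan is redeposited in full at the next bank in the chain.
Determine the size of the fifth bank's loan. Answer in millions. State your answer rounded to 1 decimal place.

Each bank lends a fraction (1 − rr) = 0.7700 of the deposit it receives, so Bank 5 receives 72·0.7700^4 and lends 72·0.7700^5 ≈ 19.4888 million.

₳19.5 million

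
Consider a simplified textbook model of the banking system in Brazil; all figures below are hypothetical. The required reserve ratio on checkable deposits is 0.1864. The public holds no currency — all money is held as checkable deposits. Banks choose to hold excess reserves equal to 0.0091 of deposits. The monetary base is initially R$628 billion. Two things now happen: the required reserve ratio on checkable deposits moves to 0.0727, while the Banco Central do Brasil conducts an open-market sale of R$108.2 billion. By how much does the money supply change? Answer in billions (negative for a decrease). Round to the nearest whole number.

R$3142 billion

Before: m₁ = 1 / (0.1864 + 0.0091) ≈ 5.1151, MB₁ = 628, so M₁ = 5.1151 × 628 = 3212.2828 billion.
After: m₂ = 1 / (0.0727 + 0.0091) ≈ 12.2249, MB₂ = 628 − 108.2 = 519.8, so M₂ = 12.2249 × 519.8 ≈ 6354.503 billion.
ΔM = M₂ − M₁ = 6354.503 − 3212.2828 = 3142.2202 billion.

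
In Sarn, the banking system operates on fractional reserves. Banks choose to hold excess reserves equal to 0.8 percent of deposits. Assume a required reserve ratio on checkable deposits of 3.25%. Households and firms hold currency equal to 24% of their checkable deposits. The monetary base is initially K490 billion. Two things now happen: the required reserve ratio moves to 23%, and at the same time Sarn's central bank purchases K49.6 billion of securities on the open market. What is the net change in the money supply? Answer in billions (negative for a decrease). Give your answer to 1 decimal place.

-766.3 billion

Before: m₁ = (1 + 0.24) / (0.0325 + 0.008 + 0.24) ≈ 4.42068, MB₁ = 490, so M₁ = 4.42068 × 490 = 2166.1332 billion.
After: m₂ = (1 + 0.24) / (0.23 + 0.008 + 0.24) ≈ 2.59414, MB₂ = 490 + 49.6 = 539.6, so M₂ = 2.59414 × 539.6 ≈ 1399.7979 billion.
ΔM = M₂ − M₁ = 1399.7979 − 2166.1332 = -766.3353 billion.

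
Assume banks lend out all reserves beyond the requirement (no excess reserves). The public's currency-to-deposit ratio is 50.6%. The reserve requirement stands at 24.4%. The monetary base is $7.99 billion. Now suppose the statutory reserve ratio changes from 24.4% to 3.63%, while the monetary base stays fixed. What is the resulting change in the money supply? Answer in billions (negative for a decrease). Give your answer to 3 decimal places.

$6.145 billion

Initially m₁ = (1 + 0.506) / (0.244 + 0.506) = 2.00800, so M₁ = 2.00800 × 7.99 ≈ 16.0439 billion.
After the change m₂ = (1 + 0.506) / (0.0363 + 0.506) ≈ 2.77706, so M₂ = 2.77706 × 7.99 ≈ 22.1887 billion.
ΔM = M₂ − M₁ = 22.1887 − 16.0439 = 6.1448 billion.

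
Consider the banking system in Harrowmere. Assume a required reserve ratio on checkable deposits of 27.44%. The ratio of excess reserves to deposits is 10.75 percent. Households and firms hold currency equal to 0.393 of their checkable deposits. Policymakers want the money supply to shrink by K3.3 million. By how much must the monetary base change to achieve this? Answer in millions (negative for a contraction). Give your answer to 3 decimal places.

-1.836 million

The money multiplier is m = (1 + c) / (rr + e + c) = (1 + 0.393) / (0.2744 + 0.1075 + 0.393) ≈ 1.79765.
ΔMB = ΔM / m = (−3.3) / 1.79765 ≈ -1.8357 million.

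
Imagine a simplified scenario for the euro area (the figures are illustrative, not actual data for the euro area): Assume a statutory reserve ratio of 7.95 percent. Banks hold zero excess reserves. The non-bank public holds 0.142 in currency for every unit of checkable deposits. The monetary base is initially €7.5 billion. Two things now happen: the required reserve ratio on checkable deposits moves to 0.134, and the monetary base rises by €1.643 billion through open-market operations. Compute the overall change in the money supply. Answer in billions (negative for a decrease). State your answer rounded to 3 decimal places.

-0.837 billion

Before: m₁ = (1 + 0.142) / (0.0795 + 0.142) ≈ 5.15576, MB₁ = 7.5, so M₁ = 5.15576 × 7.5 = 38.6682 billion.
After: m₂ = (1 + 0.142) / (0.134 + 0.142) ≈ 4.13768, MB₂ = 7.5 + 1.643 = 9.143, so M₂ = 4.13768 × 9.143 ≈ 37.8308 billion.
ΔM = M₂ − M₁ = 37.8308 − 38.6682 = -0.8374 billion.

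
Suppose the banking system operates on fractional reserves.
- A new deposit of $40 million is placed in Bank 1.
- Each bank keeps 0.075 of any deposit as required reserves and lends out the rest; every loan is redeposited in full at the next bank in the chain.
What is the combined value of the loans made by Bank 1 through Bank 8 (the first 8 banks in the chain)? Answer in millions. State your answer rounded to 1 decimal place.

$228.9 million

Bank i lends (1 − rr)^i of the original deposit: Bank 1 lends 40·0.9250 = 37.0000, Bank 2 lends 40·0.9250² = 34.2250, and so on.
Summing a geometric series: total = 40·[0.9250·(1 − 0.9250^8) / (1 − 0.9250)] ≈ 228.9255 million.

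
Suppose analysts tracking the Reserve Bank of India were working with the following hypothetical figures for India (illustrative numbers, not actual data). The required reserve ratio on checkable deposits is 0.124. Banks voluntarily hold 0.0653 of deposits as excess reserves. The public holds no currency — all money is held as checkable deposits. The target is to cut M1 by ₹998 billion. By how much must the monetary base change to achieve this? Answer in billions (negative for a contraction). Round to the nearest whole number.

The money multiplier is m = 1 / (rr + e) = 1 / (0.124 + 0.0653) ≈ 5.2826.
ΔMB = ΔM / m = (−998) / 5.2826 ≈ -188.9221 billion.

-189 billion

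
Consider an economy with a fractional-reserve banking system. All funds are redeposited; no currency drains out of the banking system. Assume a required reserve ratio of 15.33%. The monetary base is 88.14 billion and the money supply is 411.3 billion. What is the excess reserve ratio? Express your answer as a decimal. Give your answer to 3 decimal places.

Using m = M/MB = 411.3/88.14 ≈ 4.666440. Since m = (1 + c)/(c + rr + e), the denominator satisfies c + rr + e = (1 + c)/m = (1 + 0) / 4.666440 ≈ 0.214296.
With c = 0 and rr = 0.1533, the excess reserve ratio is 0.214296 − 0 − 0.1533 = 0.060996.

0.061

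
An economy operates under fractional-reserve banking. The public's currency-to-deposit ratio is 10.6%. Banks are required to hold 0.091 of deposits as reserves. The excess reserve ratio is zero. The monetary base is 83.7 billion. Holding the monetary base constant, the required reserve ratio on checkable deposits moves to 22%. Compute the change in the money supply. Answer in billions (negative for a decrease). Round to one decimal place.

Initially m₁ = (1 + 0.106) / (0.091 + 0.106) ≈ 5.6142, so M₁ = 5.6142 × 83.7 ≈ 469.9085 billion.
After the change m₂ = (1 + 0.106) / (0.22 + 0.106) ≈ 3.3926, so M₂ = 3.3926 × 83.7 ≈ 283.9606 billion.
ΔM = M₂ − M₁ = 283.9606 − 469.9085 = -185.9479 billion.

-185.9 billion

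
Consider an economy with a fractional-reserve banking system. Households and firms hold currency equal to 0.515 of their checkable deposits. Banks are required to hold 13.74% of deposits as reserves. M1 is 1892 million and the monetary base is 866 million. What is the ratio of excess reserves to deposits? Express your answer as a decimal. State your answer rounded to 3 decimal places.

0.041

Using m = M/MB = 1892/866 ≈ 2.184758. Since m = (1 + c)/(c + rr + e), the denominator satisfies c + rr + e = (1 + c)/m = (1 + 0.515) / 2.184758 ≈ 0.693441.
With c = 0.515 and rr = 0.1374, the ratio of excess reserves to deposits is 0.693441 − 0.515 − 0.1374 = 0.041041.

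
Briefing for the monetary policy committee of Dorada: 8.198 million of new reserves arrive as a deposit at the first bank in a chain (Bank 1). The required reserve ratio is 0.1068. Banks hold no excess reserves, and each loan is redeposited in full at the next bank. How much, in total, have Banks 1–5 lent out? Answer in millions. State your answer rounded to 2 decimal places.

29.58 million

Bank i lends (1 − rr)^i of the original deposit: Bank 1 lends 8.198·0.8932 ≈ 7.3225, Bank 2 lends 8.198·0.8932² ≈ 6.5404, and so on.
Summing a geometric series: total = 8.198·[0.8932·(1 − 0.8932^5) / (1 − 0.8932)] ≈ 29.5835 million.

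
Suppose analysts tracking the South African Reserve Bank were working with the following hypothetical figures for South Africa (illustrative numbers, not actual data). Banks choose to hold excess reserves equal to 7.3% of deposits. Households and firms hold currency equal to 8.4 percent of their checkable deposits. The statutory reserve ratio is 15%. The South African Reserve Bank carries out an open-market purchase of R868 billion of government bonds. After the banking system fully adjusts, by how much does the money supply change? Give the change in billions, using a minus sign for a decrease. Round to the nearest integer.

R3065 billion

The money multiplier is m = (1 + c) / (rr + e + c) = (1 + 0.084) / (0.15 + 0.073 + 0.084) ≈ 3.5309.
The purchase adds 868 billion of base, so ΔM = m × ΔMB = 3.5309 × (+868) = 3064.8212 billion.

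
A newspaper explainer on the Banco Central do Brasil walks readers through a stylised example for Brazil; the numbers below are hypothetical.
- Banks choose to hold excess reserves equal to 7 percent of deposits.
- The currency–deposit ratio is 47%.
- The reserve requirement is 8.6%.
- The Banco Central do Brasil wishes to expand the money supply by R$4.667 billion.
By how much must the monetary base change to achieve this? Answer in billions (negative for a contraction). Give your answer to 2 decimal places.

The money multiplier is m = (1 + c) / (rr + e + c) = (1 + 0.47) / (0.086 + 0.07 + 0.47) ≈ 2.3482.
ΔMB = ΔM / m = (+4.667) / 2.3482 ≈ 1.9875 billion.

R$1.99 billion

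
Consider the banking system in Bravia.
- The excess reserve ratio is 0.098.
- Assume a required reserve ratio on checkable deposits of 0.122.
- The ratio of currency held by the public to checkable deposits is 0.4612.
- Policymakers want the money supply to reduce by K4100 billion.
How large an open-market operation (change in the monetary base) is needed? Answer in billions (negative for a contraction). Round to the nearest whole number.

-1911 billion

The money multiplier is m = (1 + c) / (rr + e + c) = (1 + 0.4612) / (0.122 + 0.098 + 0.4612) ≈ 2.14504.
ΔMB = ΔM / m = (−4100) / 2.14504 ≈ -1911.3863 billion.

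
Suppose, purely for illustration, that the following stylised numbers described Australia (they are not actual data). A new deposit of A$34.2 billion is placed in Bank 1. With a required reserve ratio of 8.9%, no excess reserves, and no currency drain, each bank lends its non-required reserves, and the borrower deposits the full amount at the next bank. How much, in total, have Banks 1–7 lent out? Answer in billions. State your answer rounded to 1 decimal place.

Bank i lends (1 − rr)^i of the original deposit: Bank 1 lends 34.2·0.9110 = 31.1562, Bank 2 lends 34.2·0.9110² ≈ 28.3833, and so on.
Summing a geometric series: total = 34.2·[0.9110·(1 − 0.9110^7) / (1 − 0.9110)] ≈ 167.7712 billion.

A$167.8 billion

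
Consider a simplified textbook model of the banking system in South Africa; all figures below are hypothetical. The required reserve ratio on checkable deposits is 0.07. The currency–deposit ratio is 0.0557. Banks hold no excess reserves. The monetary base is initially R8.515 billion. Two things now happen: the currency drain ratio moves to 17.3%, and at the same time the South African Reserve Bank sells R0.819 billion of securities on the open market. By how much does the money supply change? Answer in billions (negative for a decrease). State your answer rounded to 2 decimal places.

-34.36 billion

Before: m₁ = (1 + 0.0557) / (0.07 + 0.0557) ≈ 8.3986, MB₁ = 8.515, so M₁ = 8.3986 × 8.515 ≈ 71.5141 billion.
After: m₂ = (1 + 0.173) / (0.07 + 0.173) ≈ 4.8272, MB₂ = 8.515 − 0.819 = 7.696, so M₂ = 4.8272 × 7.696 ≈ 37.1501 billion.
ΔM = M₂ − M₁ = 37.1501 − 71.5141 = -34.364 billion.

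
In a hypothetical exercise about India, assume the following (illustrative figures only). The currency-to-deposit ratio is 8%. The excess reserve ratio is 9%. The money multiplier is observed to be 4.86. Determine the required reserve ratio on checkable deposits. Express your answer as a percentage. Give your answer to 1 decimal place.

5.2%

Using m = 4.86. Since m = (1 + c)/(c + rr + e), the denominator satisfies c + rr + e = (1 + c)/m = (1 + 0.08) / 4.86 ≈ 0.222222.
With c = 0.08 and e = 0.09, the required reserve ratio on checkable deposits is 0.222222 − 0.08 − 0.09 = 0.052222.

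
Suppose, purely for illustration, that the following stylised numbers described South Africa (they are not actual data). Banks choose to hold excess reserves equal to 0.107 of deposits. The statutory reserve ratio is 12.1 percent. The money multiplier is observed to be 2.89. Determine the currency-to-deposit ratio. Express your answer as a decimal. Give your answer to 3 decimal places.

0.180

Using m = 2.89. From m = (1 + c)/(c + rr + e), rearranging gives 1 + c = m·(c + rr + e), so c·(1 − m) = m·(rr + e) − 1.
Hence c = [m·(rr + e) − 1]/(1 − m) = [2.89 × (0.121 + 0.107) − 1] / (1 − 2.89) ≈ 0.180466.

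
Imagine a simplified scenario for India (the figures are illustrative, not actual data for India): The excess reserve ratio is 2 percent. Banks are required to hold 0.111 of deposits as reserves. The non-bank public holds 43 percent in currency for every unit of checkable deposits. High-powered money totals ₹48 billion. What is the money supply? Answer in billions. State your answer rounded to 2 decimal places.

₹122.35 billion

The money multiplier is m = (1 + c) / (rr + e + c) = (1 + 0.43) / (0.111 + 0.02 + 0.43) ≈ 2.54902.
So M = m × MB = 2.54902 × 48 ≈ 122.353 billion.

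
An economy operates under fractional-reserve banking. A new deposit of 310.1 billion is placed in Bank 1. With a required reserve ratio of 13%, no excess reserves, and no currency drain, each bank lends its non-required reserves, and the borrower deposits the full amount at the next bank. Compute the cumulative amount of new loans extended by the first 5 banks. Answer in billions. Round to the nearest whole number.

1041 billion

Bank i lends (1 − rr)^i of the original deposit: Bank 1 lends 310.1·0.8700 = 269.7870, Bank 2 lends 310.1·0.8700² ≈ 234.7147, and so on.
Summing a geometric series: total = 310.1·[0.8700·(1 − 0.8700^5) / (1 − 0.8700)] ≈ 1040.9193 billion.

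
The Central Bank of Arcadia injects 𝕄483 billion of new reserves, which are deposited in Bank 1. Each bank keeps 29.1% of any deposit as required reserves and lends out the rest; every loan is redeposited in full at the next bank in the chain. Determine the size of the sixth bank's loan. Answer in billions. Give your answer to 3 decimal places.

Each bank lends a fraction (1 − rr) = 0.7090 of the deposit it receives, so Bank 6 receives 483·0.7090^5 and lends 483·0.7090^6 ≈ 61.3514 billion.

𝕄61.351 billion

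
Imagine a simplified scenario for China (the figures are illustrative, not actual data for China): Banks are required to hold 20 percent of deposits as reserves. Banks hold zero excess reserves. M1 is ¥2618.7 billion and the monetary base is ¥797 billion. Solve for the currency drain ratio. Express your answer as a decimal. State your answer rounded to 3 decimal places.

0.150

Using m = M/MB = 2618.7/797 ≈ 3.285696. From m = (1 + c)/(c + rr + e), rearranging gives 1 + c = m·(c + rr + e), so c·(1 − m) = m·(rr + e) − 1.
Hence c = [m·(rr + e) − 1]/(1 − m) = [3.285696 × (0.2 + 0) − 1] / (1 − 3.285696) ≈ 0.150003.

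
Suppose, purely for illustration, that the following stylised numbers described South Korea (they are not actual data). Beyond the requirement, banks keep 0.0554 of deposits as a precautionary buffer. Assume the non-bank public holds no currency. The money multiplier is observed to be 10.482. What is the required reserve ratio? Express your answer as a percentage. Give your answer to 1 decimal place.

4.0%

Using m = 10.482. Since m = (1 + c)/(c + rr + e), the denominator satisfies c + rr + e = (1 + c)/m = (1 + 0) / 10.482 ≈ 0.095402.
With c = 0 and e = 0.0554, the required reserve ratio is 0.095402 − 0 − 0.0554 = 0.040002.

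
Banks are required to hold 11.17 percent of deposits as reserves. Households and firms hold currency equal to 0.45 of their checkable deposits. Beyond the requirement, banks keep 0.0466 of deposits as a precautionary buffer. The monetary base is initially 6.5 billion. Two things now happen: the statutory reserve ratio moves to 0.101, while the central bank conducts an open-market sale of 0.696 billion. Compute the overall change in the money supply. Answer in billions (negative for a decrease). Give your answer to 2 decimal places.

Before: m₁ = (1 + 0.45) / (0.1117 + 0.0466 + 0.45) ≈ 2.3837, MB₁ = 6.5, so M₁ = 2.3837 × 6.5 ≈ 15.4941 billion.
After: m₂ = (1 + 0.45) / (0.101 + 0.0466 + 0.45) ≈ 2.4264, MB₂ = 6.5 − 0.696 = 5.804, so M₂ = 2.4264 × 5.804 ≈ 14.0828 billion.
ΔM = M₂ − M₁ = 14.0828 − 15.4941 = -1.4113 billion.

-1.41 billion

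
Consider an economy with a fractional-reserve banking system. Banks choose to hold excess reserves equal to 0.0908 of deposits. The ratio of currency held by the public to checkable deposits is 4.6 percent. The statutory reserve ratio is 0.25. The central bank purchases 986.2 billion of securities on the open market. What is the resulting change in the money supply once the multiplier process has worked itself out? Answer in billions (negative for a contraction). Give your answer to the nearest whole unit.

The money multiplier is m = (1 + c) / (rr + e + c) = (1 + 0.046) / (0.25 + 0.0908 + 0.046) ≈ 2.7042.
The purchase adds 986.2 billion of base, so ΔM = m × ΔMB = 2.7042 × (+986.2) ≈ 2666.882 billion.

2667 billion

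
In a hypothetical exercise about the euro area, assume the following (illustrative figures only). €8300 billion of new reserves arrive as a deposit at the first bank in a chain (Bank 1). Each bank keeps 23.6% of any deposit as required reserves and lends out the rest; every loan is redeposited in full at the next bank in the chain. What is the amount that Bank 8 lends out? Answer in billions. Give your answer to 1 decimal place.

Each bank lends a fraction (1 − rr) = 0.7640 of the deposit it receives, so Bank 8 receives 8300·0.7640^7 and lends 8300·0.7640^8 ≈ 963.4406 billion.

€963.4 billion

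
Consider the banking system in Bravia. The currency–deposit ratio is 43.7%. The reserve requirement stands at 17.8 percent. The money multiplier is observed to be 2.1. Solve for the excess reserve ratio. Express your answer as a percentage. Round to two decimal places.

Using m = 2.1. Since m = (1 + c)/(c + rr + e), the denominator satisfies c + rr + e = (1 + c)/m = (1 + 0.437) / 2.1 ≈ 0.684286.
With c = 0.437 and rr = 0.178, the excess reserve ratio is 0.684286 − 0.437 − 0.178 = 0.069286.

6.93%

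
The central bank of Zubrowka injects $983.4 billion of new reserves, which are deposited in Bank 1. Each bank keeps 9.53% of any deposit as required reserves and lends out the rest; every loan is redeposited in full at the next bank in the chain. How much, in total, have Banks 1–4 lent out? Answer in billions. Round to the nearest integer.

$3082 billion

Bank i lends (1 − rr)^i of the original deposit: Bank 1 lends 983.4·0.9047 ≈ 889.6820, Bank 2 lends 983.4·0.9047² ≈ 804.8953, and so on.
Summing a geometric series: total = 983.4·[0.9047·(1 − 0.9047^4) / (1 − 0.9047)] ≈ 3081.5584 billion.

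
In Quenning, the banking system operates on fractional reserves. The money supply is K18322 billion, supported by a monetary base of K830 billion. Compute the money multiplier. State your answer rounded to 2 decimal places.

22.07

The money multiplier is m = M / MB = 18322 / 830 ≈ 22.07470.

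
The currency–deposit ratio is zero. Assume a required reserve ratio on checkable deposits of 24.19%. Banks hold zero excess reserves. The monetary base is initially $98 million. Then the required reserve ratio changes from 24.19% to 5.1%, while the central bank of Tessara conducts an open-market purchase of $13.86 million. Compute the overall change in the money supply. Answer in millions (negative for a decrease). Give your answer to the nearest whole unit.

$1788 million

Before: m₁ = 1 / (0.2419) ≈ 4.1339, MB₁ = 98, so M₁ = 4.1339 × 98 = 405.1222 million.
After: m₂ = 1 / (0.051) ≈ 19.6078, MB₂ = 98 + 13.86 = 111.86, so M₂ = 19.6078 × 111.86 ≈ 2193.3285 million.
ΔM = M₂ − M₁ = 2193.3285 − 405.1222 = 1788.2063 million.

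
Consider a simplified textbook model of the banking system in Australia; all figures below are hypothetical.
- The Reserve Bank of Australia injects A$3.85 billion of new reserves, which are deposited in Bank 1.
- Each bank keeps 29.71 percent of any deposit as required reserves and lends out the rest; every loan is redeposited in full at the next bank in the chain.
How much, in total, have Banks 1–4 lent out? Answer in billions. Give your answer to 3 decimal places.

Bank i lends (1 − rr)^i of the original deposit: Bank 1 lends 3.85·0.7029 ≈ 2.7062, Bank 2 lends 3.85·0.7029² ≈ 1.9022, and so on.
Summing a geometric series: total = 3.85·[0.7029·(1 − 0.7029^4) / (1 − 0.7029)] ≈ 6.8852 billion.

A$6.885 billion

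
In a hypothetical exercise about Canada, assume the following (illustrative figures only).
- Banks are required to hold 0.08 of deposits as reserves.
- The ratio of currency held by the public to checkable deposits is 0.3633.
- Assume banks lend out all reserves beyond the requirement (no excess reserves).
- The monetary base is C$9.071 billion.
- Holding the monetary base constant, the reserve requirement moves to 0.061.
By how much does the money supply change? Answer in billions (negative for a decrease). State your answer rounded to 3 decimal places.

C$1.249 billion

Initially m₁ = (1 + 0.3633) / (0.08 + 0.3633) ≈ 3.07534, so M₁ = 3.07534 × 9.071 ≈ 27.8964 billion.
After the change m₂ = (1 + 0.3633) / (0.061 + 0.3633) ≈ 3.21306, so M₂ = 3.21306 × 9.071 ≈ 29.1457 billion.
ΔM = M₂ − M₁ = 29.1457 − 27.8964 = 1.2493 billion.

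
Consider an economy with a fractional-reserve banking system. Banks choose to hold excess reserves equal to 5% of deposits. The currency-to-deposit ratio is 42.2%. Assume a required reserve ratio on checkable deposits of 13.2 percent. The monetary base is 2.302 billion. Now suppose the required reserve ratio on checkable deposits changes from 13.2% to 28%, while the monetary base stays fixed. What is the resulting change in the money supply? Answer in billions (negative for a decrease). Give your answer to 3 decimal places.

Initially m₁ = (1 + 0.422) / (0.132 + 0.05 + 0.422) ≈ 2.35430, so M₁ = 2.35430 × 2.302 ≈ 5.4196 billion.
After the change m₂ = (1 + 0.422) / (0.28 + 0.05 + 0.422) ≈ 1.89096, so M₂ = 1.89096 × 2.302 ≈ 4.353 billion.
ΔM = M₂ − M₁ = 4.353 − 5.4196 = -1.0666 billion.

-1.067 billion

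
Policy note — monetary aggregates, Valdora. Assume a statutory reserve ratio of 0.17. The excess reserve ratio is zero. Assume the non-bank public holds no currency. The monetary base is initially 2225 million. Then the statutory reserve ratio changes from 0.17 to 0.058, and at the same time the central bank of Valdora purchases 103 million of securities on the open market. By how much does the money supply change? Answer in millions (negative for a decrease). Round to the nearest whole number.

Before: m₁ = 1 / (0.17) ≈ 5.88235, MB₁ = 2225, so M₁ = 5.88235 × 2225 ≈ 13088.2288 million.
After: m₂ = 1 / (0.058) ≈ 17.24138, MB₂ = 2225 + 103 = 2328, so M₂ = 17.24138 × 2328 ≈ 40137.9326 million.
ΔM = M₂ − M₁ = 40137.9326 − 13088.2288 = 27049.7038 million.

27050 million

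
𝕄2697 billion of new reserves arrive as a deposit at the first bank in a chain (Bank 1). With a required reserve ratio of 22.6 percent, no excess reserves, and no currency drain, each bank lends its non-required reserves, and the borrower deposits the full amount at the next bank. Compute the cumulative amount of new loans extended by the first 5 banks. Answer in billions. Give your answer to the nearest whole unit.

Bank i lends (1 − rr)^i of the original deposit: Bank 1 lends 2697·0.7740 = 2087.4780, Bank 2 lends 2697·0.7740² ≈ 1615.7080, and so on.
Summing a geometric series: total = 2697·[0.7740·(1 − 0.7740^5) / (1 − 0.7740)] ≈ 6670.8551 billion.

𝕄6671 billion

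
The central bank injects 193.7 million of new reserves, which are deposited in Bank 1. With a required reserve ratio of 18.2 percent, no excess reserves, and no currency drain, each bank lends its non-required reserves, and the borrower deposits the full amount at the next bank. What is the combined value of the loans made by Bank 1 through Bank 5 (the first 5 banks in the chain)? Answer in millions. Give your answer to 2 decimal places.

Bank i lends (1 − rr)^i of the original deposit: Bank 1 lends 193.7·0.8180 = 158.4466, Bank 2 lends 193.7·0.8180² ≈ 129.6093, and so on.
Summing a geometric series: total = 193.7·[0.8180·(1 − 0.8180^5) / (1 − 0.8180)] ≈ 551.7419 million.

551.74 million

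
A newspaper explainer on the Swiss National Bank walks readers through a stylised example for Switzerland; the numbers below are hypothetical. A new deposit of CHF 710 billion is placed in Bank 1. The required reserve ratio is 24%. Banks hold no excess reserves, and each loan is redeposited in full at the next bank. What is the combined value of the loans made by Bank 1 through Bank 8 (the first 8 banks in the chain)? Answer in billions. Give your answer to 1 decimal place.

CHF 1998.1 billion

Bank i lends (1 − rr)^i of the original deposit: Bank 1 lends 710·0.7600 = 539.6000, Bank 2 lends 710·0.7600² = 410.0960, and so on.
Summing a geometric series: total = 710·[0.7600·(1 − 0.7600^8) / (1 − 0.7600)] ≈ 1998.0860 billion.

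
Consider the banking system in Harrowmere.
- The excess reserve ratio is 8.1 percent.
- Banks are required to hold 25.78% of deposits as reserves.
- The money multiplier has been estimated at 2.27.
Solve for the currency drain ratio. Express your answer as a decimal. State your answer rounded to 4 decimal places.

0.1818

Using m = 2.27. From m = (1 + c)/(c + rr + e), rearranging gives 1 + c = m·(c + rr + e), so c·(1 − m) = m·(rr + e) − 1.
Hence c = [m·(rr + e) − 1]/(1 − m) = [2.27 × (0.2578 + 0.081) − 1] / (1 − 2.27) ≈ 0.181830.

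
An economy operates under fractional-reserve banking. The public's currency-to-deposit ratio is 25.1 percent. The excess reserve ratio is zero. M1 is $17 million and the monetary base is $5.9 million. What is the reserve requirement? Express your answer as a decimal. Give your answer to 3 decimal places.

Using m = M/MB = 17/5.9 ≈ 2.881356. Since m = (1 + c)/(c + rr + e), the denominator satisfies c + rr + e = (1 + c)/m = (1 + 0.251) / 2.881356 ≈ 0.434171.
With c = 0.251 and e = 0, the reserve requirement is 0.434171 − 0.251 − 0 = 0.183171.

0.183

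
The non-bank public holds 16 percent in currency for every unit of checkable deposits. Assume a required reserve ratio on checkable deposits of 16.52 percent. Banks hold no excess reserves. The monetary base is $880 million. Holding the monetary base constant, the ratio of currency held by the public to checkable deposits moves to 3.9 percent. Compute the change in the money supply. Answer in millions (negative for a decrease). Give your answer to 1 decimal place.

Initially m₁ = (1 + 0.16) / (0.1652 + 0.16) ≈ 3.56704, so M₁ = 3.56704 × 880 = 3138.9952 million.
After the change m₂ = (1 + 0.039) / (0.1652 + 0.039) ≈ 5.08815, so M₂ = 5.08815 × 880 = 4477.572 million.
ΔM = M₂ − M₁ = 4477.572 − 3138.9952 = 1338.5768 million.

$1338.6 million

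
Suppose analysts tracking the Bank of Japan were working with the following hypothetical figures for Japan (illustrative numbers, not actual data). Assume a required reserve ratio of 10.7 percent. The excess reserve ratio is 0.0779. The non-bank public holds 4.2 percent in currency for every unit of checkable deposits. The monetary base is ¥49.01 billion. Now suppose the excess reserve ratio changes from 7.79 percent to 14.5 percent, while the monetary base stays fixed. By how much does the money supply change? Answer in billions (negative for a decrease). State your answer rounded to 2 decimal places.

-51.37 billion

Initially m₁ = (1 + 0.042) / (0.107 + 0.0779 + 0.042) ≈ 4.59233, so M₁ = 4.59233 × 49.01 ≈ 225.0701 billion.
After the change m₂ = (1 + 0.042) / (0.107 + 0.145 + 0.042) ≈ 3.54422, so M₂ = 3.54422 × 49.01 ≈ 173.7022 billion.
ΔM = M₂ − M₁ = 173.7022 − 225.0701 = -51.3679 billion.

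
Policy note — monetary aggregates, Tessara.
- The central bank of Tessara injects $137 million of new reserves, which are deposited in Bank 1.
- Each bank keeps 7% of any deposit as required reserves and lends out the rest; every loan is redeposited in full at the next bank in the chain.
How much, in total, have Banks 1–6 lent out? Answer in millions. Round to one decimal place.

$642.5 million

Bank i lends (1 − rr)^i of the original deposit: Bank 1 lends 137·0.9300 = 127.4100, Bank 2 lends 137·0.9300² = 118.4913, and so on.
Summing a geometric series: total = 137·[0.9300·(1 − 0.9300^6) / (1 − 0.9300)] ≈ 642.5283 million.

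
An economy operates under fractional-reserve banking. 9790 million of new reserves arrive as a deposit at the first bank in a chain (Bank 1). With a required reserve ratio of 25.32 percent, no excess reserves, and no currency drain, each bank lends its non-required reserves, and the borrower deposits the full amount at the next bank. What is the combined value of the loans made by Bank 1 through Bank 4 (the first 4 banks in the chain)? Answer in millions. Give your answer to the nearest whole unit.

19894 million

Bank i lends (1 − rr)^i of the original deposit: Bank 1 lends 9790·0.7468 = 7311.1720, Bank 2 lends 9790·0.7468² ≈ 5459.9832, and so on.
Summing a geometric series: total = 9790·[0.7468·(1 − 0.7468^4) / (1 − 0.7468)] ≈ 19893.7593 million.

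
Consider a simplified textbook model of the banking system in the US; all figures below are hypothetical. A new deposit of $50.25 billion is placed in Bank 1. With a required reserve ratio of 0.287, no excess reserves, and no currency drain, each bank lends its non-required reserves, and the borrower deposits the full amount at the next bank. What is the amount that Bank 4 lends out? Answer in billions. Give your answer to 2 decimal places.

$12.99 billion

Each bank lends a fraction (1 − rr) = 0.7130 of the deposit it receives, so Bank 4 receives 50.25·0.7130^3 and lends 50.25·0.7130^4 ≈ 12.9866 billion.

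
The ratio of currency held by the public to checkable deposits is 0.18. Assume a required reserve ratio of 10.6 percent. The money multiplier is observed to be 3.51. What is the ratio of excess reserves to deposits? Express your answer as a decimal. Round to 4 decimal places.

Using m = 3.51. Since m = (1 + c)/(c + rr + e), the denominator satisfies c + rr + e = (1 + c)/m = (1 + 0.18) / 3.51 ≈ 0.336182.
With c = 0.18 and rr = 0.106, the ratio of excess reserves to deposits is 0.336182 − 0.18 − 0.106 = 0.050182.

0.0502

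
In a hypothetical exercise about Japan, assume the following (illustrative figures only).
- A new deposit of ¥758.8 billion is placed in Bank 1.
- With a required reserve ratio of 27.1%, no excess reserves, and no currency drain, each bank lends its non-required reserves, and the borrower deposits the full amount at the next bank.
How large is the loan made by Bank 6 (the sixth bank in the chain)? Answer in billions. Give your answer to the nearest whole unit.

Each bank lends a fraction (1 − rr) = 0.7290 of the deposit it receives, so Bank 6 receives 758.8·0.7290^5 and lends 758.8·0.7290^6 ≈ 113.8918 billion.

¥114 billion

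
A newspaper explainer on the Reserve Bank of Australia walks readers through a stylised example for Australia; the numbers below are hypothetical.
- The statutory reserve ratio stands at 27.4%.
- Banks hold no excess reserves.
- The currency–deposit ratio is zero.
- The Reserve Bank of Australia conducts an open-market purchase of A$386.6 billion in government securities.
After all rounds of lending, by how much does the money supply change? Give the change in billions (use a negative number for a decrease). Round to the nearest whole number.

A$1411 billion

The simple money multiplier is m = 1/rr = 1/0.274 ≈ 3.6496.
An open-market purchase increases the monetary base by 386.6 billion, so ΔM = m × ΔMB = 3.6496 × 386.6 ≈ 1410.9354 billion.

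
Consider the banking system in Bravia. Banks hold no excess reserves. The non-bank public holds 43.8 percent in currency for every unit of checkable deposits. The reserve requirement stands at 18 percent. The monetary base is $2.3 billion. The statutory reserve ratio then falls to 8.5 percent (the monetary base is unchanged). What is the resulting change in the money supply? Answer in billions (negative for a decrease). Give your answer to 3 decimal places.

$0.972 billion

Initially m₁ = (1 + 0.438) / (0.18 + 0.438) ≈ 2.32686, so M₁ = 2.32686 × 2.3 ≈ 5.3518 billion.
After the change m₂ = (1 + 0.438) / (0.085 + 0.438) ≈ 2.74952, so M₂ = 2.74952 × 2.3 ≈ 6.3239 billion.
ΔM = M₂ − M₁ = 6.3239 − 5.3518 = 0.9721 billion.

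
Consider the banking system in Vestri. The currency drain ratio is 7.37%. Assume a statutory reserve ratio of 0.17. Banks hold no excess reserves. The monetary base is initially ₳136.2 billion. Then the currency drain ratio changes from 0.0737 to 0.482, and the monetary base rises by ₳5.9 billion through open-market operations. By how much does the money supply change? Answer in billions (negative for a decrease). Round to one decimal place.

-277.1 billion

Before: m₁ = (1 + 0.0737) / (0.17 + 0.0737) ≈ 4.40583, MB₁ = 136.2, so M₁ = 4.40583 × 136.2 ≈ 600.074 billion.
After: m₂ = (1 + 0.482) / (0.17 + 0.482) ≈ 2.27301, MB₂ = 136.2 + 5.9 = 142.1, so M₂ = 2.27301 × 142.1 ≈ 322.9947 billion.
ΔM = M₂ − M₁ = 322.9947 − 600.074 = -277.0793 billion.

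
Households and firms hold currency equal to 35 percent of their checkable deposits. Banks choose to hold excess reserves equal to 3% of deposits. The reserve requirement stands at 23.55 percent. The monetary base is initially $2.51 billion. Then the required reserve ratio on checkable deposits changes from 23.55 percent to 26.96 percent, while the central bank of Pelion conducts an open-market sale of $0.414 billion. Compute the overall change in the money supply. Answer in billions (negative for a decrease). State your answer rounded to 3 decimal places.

Before: m₁ = (1 + 0.35) / (0.2355 + 0.03 + 0.35) ≈ 2.19334, MB₁ = 2.51, so M₁ = 2.19334 × 2.51 ≈ 5.5053 billion.
After: m₂ = (1 + 0.35) / (0.2696 + 0.03 + 0.35) ≈ 2.07820, MB₂ = 2.51 − 0.414 = 2.096, so M₂ = 2.07820 × 2.096 ≈ 4.3559 billion.
ΔM = M₂ − M₁ = 4.3559 − 5.5053 = -1.1494 billion.

-1.149 billion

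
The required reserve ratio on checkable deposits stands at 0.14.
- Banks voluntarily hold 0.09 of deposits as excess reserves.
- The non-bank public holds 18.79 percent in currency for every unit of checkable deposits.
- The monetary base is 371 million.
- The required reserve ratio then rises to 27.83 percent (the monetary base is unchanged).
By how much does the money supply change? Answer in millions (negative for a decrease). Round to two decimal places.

-262.22 million

Initially m₁ = (1 + 0.1879) / (0.14 + 0.09 + 0.1879) ≈ 2.842546, so M₁ = 2.842546 × 371 ≈ 1054.5846 million.
After the change m₂ = (1 + 0.1879) / (0.2783 + 0.09 + 0.1879) ≈ 2.135743, so M₂ = 2.135743 × 371 ≈ 792.3607 million.
ΔM = M₂ − M₁ = 792.3607 − 1054.5846 = -262.2239 million.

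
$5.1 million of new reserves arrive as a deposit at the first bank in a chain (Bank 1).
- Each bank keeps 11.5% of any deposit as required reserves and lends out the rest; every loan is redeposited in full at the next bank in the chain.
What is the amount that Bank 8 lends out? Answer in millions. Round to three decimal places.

$1.919 million

Each bank lends a fraction (1 − rr) = 0.8850 of the deposit it receives, so Bank 8 receives 5.1·0.8850^7 and lends 5.1·0.8850^8 ≈ 1.9192 million.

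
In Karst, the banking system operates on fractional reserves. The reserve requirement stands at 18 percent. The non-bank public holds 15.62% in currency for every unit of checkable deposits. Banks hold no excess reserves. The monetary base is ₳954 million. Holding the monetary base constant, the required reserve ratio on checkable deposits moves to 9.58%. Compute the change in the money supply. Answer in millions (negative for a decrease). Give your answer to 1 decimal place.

₳1096.2 million

Initially m₁ = (1 + 0.1562) / (0.18 + 0.1562) ≈ 3.43902, so M₁ = 3.43902 × 954 ≈ 3280.8251 million.
After the change m₂ = (1 + 0.1562) / (0.0958 + 0.1562) ≈ 4.58810, so M₂ = 4.58810 × 954 = 4377.0474 million.
ΔM = M₂ − M₁ = 4377.0474 − 3280.8251 = 1096.2223 million.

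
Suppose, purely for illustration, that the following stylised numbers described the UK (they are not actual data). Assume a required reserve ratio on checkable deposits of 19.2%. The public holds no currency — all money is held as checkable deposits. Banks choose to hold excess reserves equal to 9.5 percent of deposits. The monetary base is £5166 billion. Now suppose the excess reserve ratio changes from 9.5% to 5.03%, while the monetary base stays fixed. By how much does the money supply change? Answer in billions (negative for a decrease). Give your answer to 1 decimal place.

Initially m₁ = 1 / (0.192 + 0.095) ≈ 3.484321, so M₁ = 3.484321 × 5166 ≈ 18000.0023 billion.
After the change m₂ = 1 / (0.192 + 0.0503) ≈ 4.127115, so M₂ = 4.127115 × 5166 ≈ 21320.6761 billion.
ΔM = M₂ − M₁ = 21320.6761 − 18000.0023 = 3320.6738 billion.

£3320.7 billion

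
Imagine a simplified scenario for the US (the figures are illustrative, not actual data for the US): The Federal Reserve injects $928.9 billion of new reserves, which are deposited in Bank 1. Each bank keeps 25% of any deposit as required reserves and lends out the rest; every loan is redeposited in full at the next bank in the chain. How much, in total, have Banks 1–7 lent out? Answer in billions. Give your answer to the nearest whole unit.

Bank i lends (1 − rr)^i of the original deposit: Bank 1 lends 928.9·0.7500 = 696.6750, Bank 2 lends 928.9·0.7500² ≈ 522.5062, and so on.
Summing a geometric series: total = 928.9·[0.7500·(1 − 0.7500^7) / (1 − 0.7500)] ≈ 2414.7205 billion.

$2415 billion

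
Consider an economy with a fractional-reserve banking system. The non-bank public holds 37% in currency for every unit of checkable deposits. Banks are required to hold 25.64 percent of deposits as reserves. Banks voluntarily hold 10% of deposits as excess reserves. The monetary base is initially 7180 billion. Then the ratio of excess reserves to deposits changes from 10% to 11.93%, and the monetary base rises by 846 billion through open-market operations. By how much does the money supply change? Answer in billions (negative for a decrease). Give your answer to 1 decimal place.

Before: m₁ = (1 + 0.37) / (0.2564 + 0.1 + 0.37) ≈ 1.886013, MB₁ = 7180, so M₁ = 1.886013 × 7180 ≈ 13541.5733 billion.
After: m₂ = (1 + 0.37) / (0.2564 + 0.1193 + 0.37) ≈ 1.837200, MB₂ = 7180 + 846 = 8026, so M₂ = 1.837200 × 8026 = 14745.3672 billion.
ΔM = M₂ − M₁ = 14745.3672 − 13541.5733 = 1203.7939 billion.

1203.8 billion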